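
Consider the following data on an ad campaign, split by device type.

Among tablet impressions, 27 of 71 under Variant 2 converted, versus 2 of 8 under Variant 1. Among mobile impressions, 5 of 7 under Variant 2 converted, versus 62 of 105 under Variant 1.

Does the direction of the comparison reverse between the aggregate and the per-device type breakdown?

Tablet: Variant 2 27/71 = 38.0%, Variant 1 2/8 = 25.0% → Variant 2
Mobile: Variant 2 5/7 = 71.4%, Variant 1 62/105 = 59.0% → Variant 2
Overall: Variant 2 32/78 = 41.0%, Variant 1 64/113 = 56.6% → Variant 1
Variant 2 wins each device group but Variant 1 wins overall — the comparison reverses. Variant 2's impressions skew toward tablet, which has a lower base rate.

Yes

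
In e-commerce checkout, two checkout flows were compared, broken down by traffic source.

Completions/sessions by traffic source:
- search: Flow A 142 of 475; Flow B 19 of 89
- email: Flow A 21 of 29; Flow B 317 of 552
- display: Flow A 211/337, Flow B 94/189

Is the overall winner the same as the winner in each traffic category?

No

Search: Flow A 142/475 = 29.9%, Flow B 19/89 = 21.3% → Flow A
Email: Flow A 21/29 = 72.4%, Flow B 317/552 = 57.4% → Flow A
Display: Flow A 211/337 = 62.6%, Flow B 94/189 = 49.7% → Flow A
Overall: Flow A 374/841 = 44.5%, Flow B 430/830 = 51.8% → Flow B
Flow A wins each traffic group but Flow B wins overall — the comparison reverses. Flow A's sessions skew toward search, which has a lower base rate.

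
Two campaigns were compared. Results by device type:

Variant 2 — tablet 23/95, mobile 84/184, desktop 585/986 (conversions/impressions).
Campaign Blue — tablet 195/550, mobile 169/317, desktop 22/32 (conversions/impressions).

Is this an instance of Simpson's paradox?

Tablet: Variant 2 23/95 = 24.2%, Campaign Blue 195/550 = 35.5% → Campaign Blue
Mobile: Variant 2 84/184 = 45.7%, Campaign Blue 169/317 = 53.3% → Campaign Blue
Desktop: Variant 2 585/986 = 59.3%, Campaign Blue 22/32 = 68.8% → Campaign Blue
Overall: Variant 2 692/1265 = 54.7%, Campaign Blue 386/899 = 42.9% → Variant 2
Campaign Blue wins each device group but Variant 2 wins overall — the comparison reverses. Campaign Blue's impressions skew toward tablet, which has a lower base rate.

Yes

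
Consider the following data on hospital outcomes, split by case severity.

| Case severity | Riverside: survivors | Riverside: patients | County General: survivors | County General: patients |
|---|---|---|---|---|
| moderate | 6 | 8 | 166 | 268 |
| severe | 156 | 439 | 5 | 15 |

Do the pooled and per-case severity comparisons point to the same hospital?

Moderate: Riverside 6/8 = 75.0%, County General 166/268 = 61.9% → Riverside
Severe: Riverside 156/439 = 35.5%, County General 5/15 = 33.3% → Riverside
Overall: Riverside 162/447 = 36.2%, County General 171/283 = 60.4% → County General
Riverside wins each case group but County General wins overall — the comparison reverses. Riverside's patients skew toward severe, which has a lower base rate.

No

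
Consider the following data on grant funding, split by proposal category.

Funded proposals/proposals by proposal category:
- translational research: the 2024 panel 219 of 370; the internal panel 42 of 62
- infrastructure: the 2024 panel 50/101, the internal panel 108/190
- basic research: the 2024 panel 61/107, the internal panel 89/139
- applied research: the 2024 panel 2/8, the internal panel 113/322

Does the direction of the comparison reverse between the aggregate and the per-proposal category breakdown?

Yes

Translational research: the 2024 panel 219/370 = 59.2%, the internal panel 42/62 = 67.7% → the internal panel
Infrastructure: the 2024 panel 50/101 = 49.5%, the internal panel 108/190 = 56.8% → the internal panel
Basic research: the 2024 panel 61/107 = 57.0%, the internal panel 89/139 = 64.0% → the internal panel
Applied research: the 2024 panel 2/8 = 25.0%, the internal panel 113/322 = 35.1% → the internal panel
Overall: the 2024 panel 332/586 = 56.7%, the internal panel 352/713 = 49.4% → the 2024 panel
The internal panel wins each proposal group but the 2024 panel wins overall — the comparison reverses. The internal panel's proposals skew toward applied research, which has a lower base rate.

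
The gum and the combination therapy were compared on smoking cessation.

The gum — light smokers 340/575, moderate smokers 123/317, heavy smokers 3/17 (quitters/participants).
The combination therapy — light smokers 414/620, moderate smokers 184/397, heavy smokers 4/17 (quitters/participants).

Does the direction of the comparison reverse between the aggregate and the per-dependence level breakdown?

No

Light smokers: the gum 340/575 = 59.1%, the combination therapy 414/620 = 66.8% → the combination therapy
Moderate smokers: the gum 123/317 = 38.8%, the combination therapy 184/397 = 46.3% → the combination therapy
Heavy smokers: the gum 3/17 = 17.6%, the combination therapy 4/17 = 23.5% → the combination therapy
Overall: the gum 466/909 = 51.3%, the combination therapy 602/1034 = 58.2% → the combination therapy
The combination therapy wins overall and in every dependence group — no reversal.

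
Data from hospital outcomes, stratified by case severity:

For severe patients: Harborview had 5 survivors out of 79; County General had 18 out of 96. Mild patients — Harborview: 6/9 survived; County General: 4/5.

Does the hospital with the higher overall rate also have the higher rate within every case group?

Yes

Severe: Harborview 5/79 = 6.3%, County General 18/96 = 18.8% → County General
Mild: Harborview 6/9 = 66.7%, County General 4/5 = 80.0% → County General
Overall: Harborview 11/88 = 12.5%, County General 22/101 = 21.8% → County General
County General wins overall and in every case group — no reversal.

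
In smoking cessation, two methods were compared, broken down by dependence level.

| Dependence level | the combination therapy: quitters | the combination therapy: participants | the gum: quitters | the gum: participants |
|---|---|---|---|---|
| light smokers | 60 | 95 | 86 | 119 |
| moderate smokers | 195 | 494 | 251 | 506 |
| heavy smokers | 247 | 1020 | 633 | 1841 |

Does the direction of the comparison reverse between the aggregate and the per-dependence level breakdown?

Light smokers: the combination therapy 60/95 = 63.2%, the gum 86/119 = 72.3% → the gum
Moderate smokers: the combination therapy 195/494 = 39.5%, the gum 251/506 = 49.6% → the gum
Heavy smokers: the combination therapy 247/1020 = 24.2%, the gum 633/1841 = 34.4% → the gum
Overall: the combination therapy 502/1609 = 31.2%, the gum 970/2466 = 39.3% → the gum
The gum wins overall and in every dependence group — no reversal.

No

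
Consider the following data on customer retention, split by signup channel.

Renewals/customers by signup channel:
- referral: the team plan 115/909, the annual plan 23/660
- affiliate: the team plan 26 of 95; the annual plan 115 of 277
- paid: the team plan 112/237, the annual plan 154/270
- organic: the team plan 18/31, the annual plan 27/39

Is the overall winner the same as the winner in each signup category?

Referral: the team plan 115/909 = 12.7%, the annual plan 23/660 = 3.5% → the team plan
Affiliate: the team plan 26/95 = 27.4%, the annual plan 115/277 = 41.5% → the annual plan
Paid: the team plan 112/237 = 47.3%, the annual plan 154/270 = 57.0% → the annual plan
Organic: the team plan 18/31 = 58.1%, the annual plan 27/39 = 69.2% → the annual plan
Overall: the team plan 271/1272 = 21.3%, the annual plan 319/1246 = 25.6% → the annual plan
Neither sweeps: the team plan wins 1 of 4 groups, the annual plan wins 3. The annual plan wins overall but not every group — no Simpson reversal.

No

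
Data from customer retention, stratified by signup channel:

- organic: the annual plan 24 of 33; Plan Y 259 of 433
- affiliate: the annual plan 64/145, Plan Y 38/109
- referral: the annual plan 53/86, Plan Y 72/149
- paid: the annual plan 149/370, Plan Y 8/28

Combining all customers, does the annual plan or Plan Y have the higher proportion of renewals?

Plan Y

Organic: the annual plan 24/33 = 72.7%, Plan Y 259/433 = 59.8% → the annual plan
Affiliate: the annual plan 64/145 = 44.1%, Plan Y 38/109 = 34.9% → the annual plan
Referral: the annual plan 53/86 = 61.6%, Plan Y 72/149 = 48.3% → the annual plan
Paid: the annual plan 149/370 = 40.3%, Plan Y 8/28 = 28.6% → the annual plan
Overall: the annual plan 290/634 = 45.7%, Plan Y 377/719 = 52.4% → Plan Y
(The annual plan wins every signup group but Plan Y wins overall — the annual plan's customers skew toward the low-rate paid group.)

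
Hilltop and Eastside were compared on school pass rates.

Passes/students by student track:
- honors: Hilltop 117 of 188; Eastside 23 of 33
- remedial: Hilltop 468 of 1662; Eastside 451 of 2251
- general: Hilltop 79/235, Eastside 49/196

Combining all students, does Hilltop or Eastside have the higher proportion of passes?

Hilltop

Honors: Hilltop 117/188 = 62.2%, Eastside 23/33 = 69.7% → Eastside
Remedial: Hilltop 468/1662 = 28.2%, Eastside 451/2251 = 20.0% → Hilltop
General: Hilltop 79/235 = 33.6%, Eastside 49/196 = 25.0% → Hilltop
Overall: Hilltop 664/2085 = 31.8%, Eastside 523/2480 = 21.1% → Hilltop
(Neither sweeps every student group, but Hilltop has the higher pooled rate.)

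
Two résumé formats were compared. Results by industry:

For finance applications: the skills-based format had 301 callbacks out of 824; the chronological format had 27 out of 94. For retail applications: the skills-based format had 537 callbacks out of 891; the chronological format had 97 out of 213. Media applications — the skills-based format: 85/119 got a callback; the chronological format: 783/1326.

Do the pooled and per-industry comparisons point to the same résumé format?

Finance: the skills-based format 301/824 = 36.5%, the chronological format 27/94 = 28.7% → the skills-based format
Retail: the skills-based format 537/891 = 60.3%, the chronological format 97/213 = 45.5% → the skills-based format
Media: the skills-based format 85/119 = 71.4%, the chronological format 783/1326 = 59.0% → the skills-based format
Overall: the skills-based format 923/1834 = 50.3%, the chronological format 907/1633 = 55.5% → the chronological format
The skills-based format wins each industry group but the chronological format wins overall — the comparison reverses. The skills-based format's applications skew toward finance, which has a lower base rate.

No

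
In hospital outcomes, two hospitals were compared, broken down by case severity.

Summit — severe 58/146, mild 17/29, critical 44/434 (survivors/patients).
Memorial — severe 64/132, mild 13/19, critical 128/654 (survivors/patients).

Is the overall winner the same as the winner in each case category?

Severe: Summit 58/146 = 39.7%, Memorial 64/132 = 48.5% → Memorial
Mild: Summit 17/29 = 58.6%, Memorial 13/19 = 68.4% → Memorial
Critical: Summit 44/434 = 10.1%, Memorial 128/654 = 19.6% → Memorial
Overall: Summit 119/609 = 19.5%, Memorial 205/805 = 25.5% → Memorial
Memorial wins overall and in every case group — no reversal.

Yes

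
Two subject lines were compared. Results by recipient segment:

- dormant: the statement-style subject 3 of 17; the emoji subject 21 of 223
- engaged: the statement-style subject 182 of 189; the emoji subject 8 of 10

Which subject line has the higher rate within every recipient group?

Dormant: the statement-style subject 3/17 = 17.6%, the emoji subject 21/223 = 9.4% → the statement-style subject
Engaged: the statement-style subject 182/189 = 96.3%, the emoji subject 8/10 = 80.0% → the statement-style subject
The statement-style subject has the higher rate in both groups.

the statement-style subject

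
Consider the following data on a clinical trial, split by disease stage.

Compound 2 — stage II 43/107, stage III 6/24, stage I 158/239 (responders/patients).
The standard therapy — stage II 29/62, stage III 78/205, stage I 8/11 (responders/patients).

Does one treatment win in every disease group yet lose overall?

Yes

Stage II: Compound 2 43/107 = 40.2%, the standard therapy 29/62 = 46.8% → the standard therapy
Stage III: Compound 2 6/24 = 25.0%, the standard therapy 78/205 = 38.0% → the standard therapy
Stage I: Compound 2 158/239 = 66.1%, the standard therapy 8/11 = 72.7% → the standard therapy
Overall: Compound 2 207/370 = 55.9%, the standard therapy 115/278 = 41.4% → Compound 2
The standard therapy wins each disease group but Compound 2 wins overall — the comparison reverses. The standard therapy's patients skew toward stage III, which has a lower base rate.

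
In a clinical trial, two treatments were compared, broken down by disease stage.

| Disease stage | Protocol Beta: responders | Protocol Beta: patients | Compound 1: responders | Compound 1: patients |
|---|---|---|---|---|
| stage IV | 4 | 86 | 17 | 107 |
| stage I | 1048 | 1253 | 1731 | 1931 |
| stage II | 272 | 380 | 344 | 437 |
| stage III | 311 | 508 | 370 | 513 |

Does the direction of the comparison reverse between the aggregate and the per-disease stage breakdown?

Stage IV: Protocol Beta 4/86 = 4.7%, Compound 1 17/107 = 15.9% → Compound 1
Stage I: Protocol Beta 1048/1253 = 83.6%, Compound 1 1731/1931 = 89.6% → Compound 1
Stage II: Protocol Beta 272/380 = 71.6%, Compound 1 344/437 = 78.7% → Compound 1
Stage III: Protocol Beta 311/508 = 61.2%, Compound 1 370/513 = 72.1% → Compound 1
Overall: Protocol Beta 1635/2227 = 73.4%, Compound 1 2462/2988 = 82.4% → Compound 1
Compound 1 wins overall and in every disease group — no reversal.

No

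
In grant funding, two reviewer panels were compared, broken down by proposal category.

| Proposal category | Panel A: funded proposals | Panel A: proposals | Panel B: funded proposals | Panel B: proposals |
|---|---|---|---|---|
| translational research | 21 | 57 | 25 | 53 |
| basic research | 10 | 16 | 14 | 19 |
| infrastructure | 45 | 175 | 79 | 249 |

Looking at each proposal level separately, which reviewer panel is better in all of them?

Translational research: Panel A 21/57 = 36.8%, Panel B 25/53 = 47.2% → Panel B
Basic research: Panel A 10/16 = 62.5%, Panel B 14/19 = 73.7% → Panel B
Infrastructure: Panel A 45/175 = 25.7%, Panel B 79/249 = 31.7% → Panel B
Panel B has the higher rate in all 3 groups.

Panel B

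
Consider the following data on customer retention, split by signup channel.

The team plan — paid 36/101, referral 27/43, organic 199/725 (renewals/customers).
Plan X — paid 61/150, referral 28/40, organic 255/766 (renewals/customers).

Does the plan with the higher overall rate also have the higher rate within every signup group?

Paid: the team plan 36/101 = 35.6%, Plan X 61/150 = 40.7% → Plan X
Referral: the team plan 27/43 = 62.8%, Plan X 28/40 = 70.0% → Plan X
Organic: the team plan 199/725 = 27.4%, Plan X 255/766 = 33.3% → Plan X
Overall: the team plan 262/869 = 30.1%, Plan X 344/956 = 36.0% → Plan X
Plan X wins overall and in every signup group — no reversal.

Yes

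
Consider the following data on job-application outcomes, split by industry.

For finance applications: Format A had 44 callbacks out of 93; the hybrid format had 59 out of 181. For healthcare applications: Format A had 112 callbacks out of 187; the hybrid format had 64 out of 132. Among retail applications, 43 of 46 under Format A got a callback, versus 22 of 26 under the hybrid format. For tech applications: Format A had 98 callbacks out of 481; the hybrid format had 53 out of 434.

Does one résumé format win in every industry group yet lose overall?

Finance: Format A 44/93 = 47.3%, the hybrid format 59/181 = 32.6% → Format A
Healthcare: Format A 112/187 = 59.9%, the hybrid format 64/132 = 48.5% → Format A
Retail: Format A 43/46 = 93.5%, the hybrid format 22/26 = 84.6% → Format A
Tech: Format A 98/481 = 20.4%, the hybrid format 53/434 = 12.2% → Format A
Overall: Format A 297/807 = 36.8%, the hybrid format 198/773 = 25.6% → Format A
Format A wins overall and in every industry group — no reversal.

No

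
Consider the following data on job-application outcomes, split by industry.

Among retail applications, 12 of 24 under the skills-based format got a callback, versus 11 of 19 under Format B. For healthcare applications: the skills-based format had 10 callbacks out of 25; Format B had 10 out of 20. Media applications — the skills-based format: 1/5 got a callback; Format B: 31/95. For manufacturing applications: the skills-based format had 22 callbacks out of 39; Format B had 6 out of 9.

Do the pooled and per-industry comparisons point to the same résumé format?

Retail: the skills-based format 12/24 = 50.0%, Format B 11/19 = 57.9% → Format B
Healthcare: the skills-based format 10/25 = 40.0%, Format B 10/20 = 50.0% → Format B
Media: the skills-based format 1/5 = 20.0%, Format B 31/95 = 32.6% → Format B
Manufacturing: the skills-based format 22/39 = 56.4%, Format B 6/9 = 66.7% → Format B
Overall: the skills-based format 45/93 = 48.4%, Format B 58/143 = 40.6% → the skills-based format
Format B wins each industry group but the skills-based format wins overall — the comparison reverses. Format B's applications skew toward media, which has a lower base rate.

No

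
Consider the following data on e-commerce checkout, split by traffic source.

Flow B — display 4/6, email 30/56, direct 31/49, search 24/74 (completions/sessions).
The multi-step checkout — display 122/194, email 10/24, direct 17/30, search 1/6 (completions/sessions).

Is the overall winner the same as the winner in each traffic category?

Display: Flow B 4/6 = 66.7%, the multi-step checkout 122/194 = 62.9% → Flow B
Email: Flow B 30/56 = 53.6%, the multi-step checkout 10/24 = 41.7% → Flow B
Direct: Flow B 31/49 = 63.3%, the multi-step checkout 17/30 = 56.7% → Flow B
Search: Flow B 24/74 = 32.4%, the multi-step checkout 1/6 = 16.7% → Flow B
Overall: Flow B 89/185 = 48.1%, the multi-step checkout 150/254 = 59.1% → the multi-step checkout
Flow B wins each traffic group but the multi-step checkout wins overall — the comparison reverses. Flow B's sessions skew toward search, which has a lower base rate.

No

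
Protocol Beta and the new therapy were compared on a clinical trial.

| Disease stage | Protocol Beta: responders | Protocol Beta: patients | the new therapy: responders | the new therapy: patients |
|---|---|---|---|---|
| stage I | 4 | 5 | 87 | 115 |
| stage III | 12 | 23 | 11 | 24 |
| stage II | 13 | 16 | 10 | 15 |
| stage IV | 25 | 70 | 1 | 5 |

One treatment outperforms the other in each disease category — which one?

Stage I: Protocol Beta 4/5 = 80.0%, the new therapy 87/115 = 75.7% → Protocol Beta
Stage III: Protocol Beta 12/23 = 52.2%, the new therapy 11/24 = 45.8% → Protocol Beta
Stage II: Protocol Beta 13/16 = 81.2%, the new therapy 10/15 = 66.7% → Protocol Beta
Stage IV: Protocol Beta 25/70 = 35.7%, the new therapy 1/5 = 20.0% → Protocol Beta
Protocol Beta has the higher rate in all 4 groups.

Protocol Beta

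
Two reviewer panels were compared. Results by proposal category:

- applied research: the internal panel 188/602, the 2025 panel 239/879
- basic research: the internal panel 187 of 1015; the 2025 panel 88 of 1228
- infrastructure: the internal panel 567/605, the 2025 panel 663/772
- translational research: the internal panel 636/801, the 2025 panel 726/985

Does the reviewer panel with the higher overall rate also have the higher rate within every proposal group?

Applied research: the internal panel 188/602 = 31.2%, the 2025 panel 239/879 = 27.2% → the internal panel
Basic research: the internal panel 187/1015 = 18.4%, the 2025 panel 88/1228 = 7.2% → the internal panel
Infrastructure: the internal panel 567/605 = 93.7%, the 2025 panel 663/772 = 85.9% → the internal panel
Translational research: the internal panel 636/801 = 79.4%, the 2025 panel 726/985 = 73.7% → the internal panel
Overall: the internal panel 1578/3023 = 52.2%, the 2025 panel 1716/3864 = 44.4% → the internal panel
The internal panel wins overall and in every proposal group — no reversal.

Yes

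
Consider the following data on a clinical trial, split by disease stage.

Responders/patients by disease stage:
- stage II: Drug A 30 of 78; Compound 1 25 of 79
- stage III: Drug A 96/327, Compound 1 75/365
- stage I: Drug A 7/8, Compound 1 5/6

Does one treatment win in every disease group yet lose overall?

No

Stage II: Drug A 30/78 = 38.5%, Compound 1 25/79 = 31.6% → Drug A
Stage III: Drug A 96/327 = 29.4%, Compound 1 75/365 = 20.5% → Drug A
Stage I: Drug A 7/8 = 87.5%, Compound 1 5/6 = 83.3% → Drug A
Overall: Drug A 133/413 = 32.2%, Compound 1 105/450 = 23.3% → Drug A
Drug A wins overall and in every disease group — no reversal.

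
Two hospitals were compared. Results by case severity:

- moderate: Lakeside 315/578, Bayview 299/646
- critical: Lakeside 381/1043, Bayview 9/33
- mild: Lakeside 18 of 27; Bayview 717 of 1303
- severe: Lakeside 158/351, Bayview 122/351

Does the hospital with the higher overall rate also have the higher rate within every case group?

Moderate: Lakeside 315/578 = 54.5%, Bayview 299/646 = 46.3% → Lakeside
Critical: Lakeside 381/1043 = 36.5%, Bayview 9/33 = 27.3% → Lakeside
Mild: Lakeside 18/27 = 66.7%, Bayview 717/1303 = 55.0% → Lakeside
Severe: Lakeside 158/351 = 45.0%, Bayview 122/351 = 34.8% → Lakeside
Overall: Lakeside 872/1999 = 43.6%, Bayview 1147/2333 = 49.2% → Bayview
Lakeside wins each case group but Bayview wins overall — the comparison reverses. Lakeside's patients skew toward critical, which has a lower base rate.

No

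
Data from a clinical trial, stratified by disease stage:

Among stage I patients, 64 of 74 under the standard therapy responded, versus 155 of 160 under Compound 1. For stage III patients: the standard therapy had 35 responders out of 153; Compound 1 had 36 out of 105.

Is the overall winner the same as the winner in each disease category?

Yes

Stage I: the standard therapy 64/74 = 86.5%, Compound 1 155/160 = 96.9% → Compound 1
Stage III: the standard therapy 35/153 = 22.9%, Compound 1 36/105 = 34.3% → Compound 1
Overall: the standard therapy 99/227 = 43.6%, Compound 1 191/265 = 72.1% → Compound 1
Compound 1 wins overall and in every disease group — no reversal.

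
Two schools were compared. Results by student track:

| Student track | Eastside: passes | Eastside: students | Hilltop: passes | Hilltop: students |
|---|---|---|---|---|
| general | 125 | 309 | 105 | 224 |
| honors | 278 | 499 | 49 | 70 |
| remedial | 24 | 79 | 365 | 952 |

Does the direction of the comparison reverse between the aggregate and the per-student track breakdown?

General: Eastside 125/309 = 40.5%, Hilltop 105/224 = 46.9% → Hilltop
Honors: Eastside 278/499 = 55.7%, Hilltop 49/70 = 70.0% → Hilltop
Remedial: Eastside 24/79 = 30.4%, Hilltop 365/952 = 38.3% → Hilltop
Overall: Eastside 427/887 = 48.1%, Hilltop 519/1246 = 41.7% → Eastside
Hilltop wins each student group but Eastside wins overall — the comparison reverses. Hilltop's students skew toward remedial, which has a lower base rate.

Yes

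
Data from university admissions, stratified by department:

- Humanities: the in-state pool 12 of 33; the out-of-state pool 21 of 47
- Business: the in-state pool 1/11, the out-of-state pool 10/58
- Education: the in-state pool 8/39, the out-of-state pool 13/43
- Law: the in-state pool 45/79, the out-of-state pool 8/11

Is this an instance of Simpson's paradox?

Yes

Humanities: the in-state pool 12/33 = 36.4%, the out-of-state pool 21/47 = 44.7% → the out-of-state pool
Business: the in-state pool 1/11 = 9.1%, the out-of-state pool 10/58 = 17.2% → the out-of-state pool
Education: the in-state pool 8/39 = 20.5%, the out-of-state pool 13/43 = 30.2% → the out-of-state pool
Law: the in-state pool 45/79 = 57.0%, the out-of-state pool 8/11 = 72.7% → the out-of-state pool
Overall: the in-state pool 66/162 = 40.7%, the out-of-state pool 52/159 = 32.7% → the in-state pool
The out-of-state pool wins each department group but the in-state pool wins overall — the comparison reverses. The out-of-state pool's applicants skew toward Business, which has a lower base rate.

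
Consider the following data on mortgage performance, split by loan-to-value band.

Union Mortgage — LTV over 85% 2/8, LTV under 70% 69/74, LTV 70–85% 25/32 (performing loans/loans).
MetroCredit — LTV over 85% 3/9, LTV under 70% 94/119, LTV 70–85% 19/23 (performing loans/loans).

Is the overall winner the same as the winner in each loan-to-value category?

LTV over 85%: Union Mortgage 2/8 = 25.0%, MetroCredit 3/9 = 33.3% → MetroCredit
LTV under 70%: Union Mortgage 69/74 = 93.2%, MetroCredit 94/119 = 79.0% → Union Mortgage
LTV 70–85%: Union Mortgage 25/32 = 78.1%, MetroCredit 19/23 = 82.6% → MetroCredit
Overall: Union Mortgage 96/114 = 84.2%, MetroCredit 116/151 = 76.8% → Union Mortgage
Neither sweeps: Union Mortgage wins 1 of 3 groups, MetroCredit wins 2. Union Mortgage wins overall but not every group — no Simpson reversal.

No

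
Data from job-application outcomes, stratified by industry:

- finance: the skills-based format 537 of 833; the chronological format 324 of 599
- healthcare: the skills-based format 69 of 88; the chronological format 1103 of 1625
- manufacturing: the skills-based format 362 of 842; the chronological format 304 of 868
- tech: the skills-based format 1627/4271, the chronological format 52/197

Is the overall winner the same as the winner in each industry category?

No

Finance: the skills-based format 537/833 = 64.5%, the chronological format 324/599 = 54.1% → the skills-based format
Healthcare: the skills-based format 69/88 = 78.4%, the chronological format 1103/1625 = 67.9% → the skills-based format
Manufacturing: the skills-based format 362/842 = 43.0%, the chronological format 304/868 = 35.0% → the skills-based format
Tech: the skills-based format 1627/4271 = 38.1%, the chronological format 52/197 = 26.4% → the skills-based format
Overall: the skills-based format 2595/6034 = 43.0%, the chronological format 1783/3289 = 54.2% → the chronological format
The skills-based format wins each industry group but the chronological format wins overall — the comparison reverses. The skills-based format's applications skew toward tech, which has a lower base rate.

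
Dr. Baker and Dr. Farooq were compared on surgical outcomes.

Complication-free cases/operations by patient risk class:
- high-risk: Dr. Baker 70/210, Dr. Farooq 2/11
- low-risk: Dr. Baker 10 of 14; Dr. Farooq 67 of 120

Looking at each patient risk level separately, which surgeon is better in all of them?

Dr. Baker

High-risk: Dr. Baker 70/210 = 33.3%, Dr. Farooq 2/11 = 18.2% → Dr. Baker
Low-risk: Dr. Baker 10/14 = 71.4%, Dr. Farooq 67/120 = 55.8% → Dr. Baker
Dr. Baker has the higher rate in both groups.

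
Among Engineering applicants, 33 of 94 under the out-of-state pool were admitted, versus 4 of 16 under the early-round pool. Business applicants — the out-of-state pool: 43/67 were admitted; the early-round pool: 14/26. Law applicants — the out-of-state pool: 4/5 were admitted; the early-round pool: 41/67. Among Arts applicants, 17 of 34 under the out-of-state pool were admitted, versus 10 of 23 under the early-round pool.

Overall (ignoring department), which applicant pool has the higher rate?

Engineering: the out-of-state pool 33/94 = 35.1%, the early-round pool 4/16 = 25.0% → the out-of-state pool
Business: the out-of-state pool 43/67 = 64.2%, the early-round pool 14/26 = 53.8% → the out-of-state pool
Law: the out-of-state pool 4/5 = 80.0%, the early-round pool 41/67 = 61.2% → the out-of-state pool
Arts: the out-of-state pool 17/34 = 50.0%, the early-round pool 10/23 = 43.5% → the out-of-state pool
Overall: the out-of-state pool 97/200 = 48.5%, the early-round pool 69/132 = 52.3% → the early-round pool
(The out-of-state pool wins every department group but the early-round pool wins overall — the out-of-state pool's applicants skew toward the low-rate Engineering group.)

the early-round pool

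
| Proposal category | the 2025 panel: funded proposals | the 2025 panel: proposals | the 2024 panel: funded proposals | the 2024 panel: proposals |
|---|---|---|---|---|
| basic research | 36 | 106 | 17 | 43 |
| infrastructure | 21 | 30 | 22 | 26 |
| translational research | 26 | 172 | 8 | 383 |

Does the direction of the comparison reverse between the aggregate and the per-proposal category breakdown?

Basic research: the 2025 panel 36/106 = 34.0%, the 2024 panel 17/43 = 39.5% → the 2024 panel
Infrastructure: the 2025 panel 21/30 = 70.0%, the 2024 panel 22/26 = 84.6% → the 2024 panel
Translational research: the 2025 panel 26/172 = 15.1%, the 2024 panel 8/383 = 2.1% → the 2025 panel
Overall: the 2025 panel 83/308 = 26.9%, the 2024 panel 47/452 = 10.4% → the 2025 panel
Neither sweeps: the 2025 panel wins 1 of 3 groups, the 2024 panel wins 2. The 2025 panel wins overall but not every group — no Simpson reversal.

No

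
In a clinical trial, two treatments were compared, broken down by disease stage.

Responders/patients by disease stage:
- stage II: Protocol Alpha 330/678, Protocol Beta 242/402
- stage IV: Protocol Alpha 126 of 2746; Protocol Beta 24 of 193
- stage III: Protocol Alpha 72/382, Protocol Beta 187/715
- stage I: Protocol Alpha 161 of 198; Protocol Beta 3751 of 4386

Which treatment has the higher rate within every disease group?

Stage II: Protocol Alpha 330/678 = 48.7%, Protocol Beta 242/402 = 60.2% → Protocol Beta
Stage IV: Protocol Alpha 126/2746 = 4.6%, Protocol Beta 24/193 = 12.4% → Protocol Beta
Stage III: Protocol Alpha 72/382 = 18.8%, Protocol Beta 187/715 = 26.2% → Protocol Beta
Stage I: Protocol Alpha 161/198 = 81.3%, Protocol Beta 3751/4386 = 85.5% → Protocol Beta
Protocol Beta has the higher rate in all 4 groups.

Protocol Beta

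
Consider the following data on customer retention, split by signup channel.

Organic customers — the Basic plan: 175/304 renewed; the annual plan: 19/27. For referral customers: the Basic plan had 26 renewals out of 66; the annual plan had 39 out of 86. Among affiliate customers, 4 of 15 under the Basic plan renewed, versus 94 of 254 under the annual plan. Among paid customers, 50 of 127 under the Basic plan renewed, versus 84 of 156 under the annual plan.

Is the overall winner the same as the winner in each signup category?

Organic: the Basic plan 175/304 = 57.6%, the annual plan 19/27 = 70.4% → the annual plan
Referral: the Basic plan 26/66 = 39.4%, the annual plan 39/86 = 45.3% → the annual plan
Affiliate: the Basic plan 4/15 = 26.7%, the annual plan 94/254 = 37.0% → the annual plan
Paid: the Basic plan 50/127 = 39.4%, the annual plan 84/156 = 53.8% → the annual plan
Overall: the Basic plan 255/512 = 49.8%, the annual plan 236/523 = 45.1% → the Basic plan
The annual plan wins each signup group but the Basic plan wins overall — the comparison reverses. The annual plan's customers skew toward affiliate, which has a lower base rate.

No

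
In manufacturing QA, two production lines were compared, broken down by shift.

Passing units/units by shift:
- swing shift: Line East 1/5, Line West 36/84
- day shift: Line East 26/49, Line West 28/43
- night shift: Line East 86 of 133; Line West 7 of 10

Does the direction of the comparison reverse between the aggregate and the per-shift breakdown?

Swing shift: Line East 1/5 = 20.0%, Line West 36/84 = 42.9% → Line West
Day shift: Line East 26/49 = 53.1%, Line West 28/43 = 65.1% → Line West
Night shift: Line East 86/133 = 64.7%, Line West 7/10 = 70.0% → Line West
Overall: Line East 113/187 = 60.4%, Line West 71/137 = 51.8% → Line East
Line West wins each shift group but Line East wins overall — the comparison reverses. Line West's units skew toward swing shift, which has a lower base rate.

Yes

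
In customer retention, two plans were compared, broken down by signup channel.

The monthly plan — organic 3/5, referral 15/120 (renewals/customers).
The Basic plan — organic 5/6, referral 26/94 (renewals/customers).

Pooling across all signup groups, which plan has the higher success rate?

Organic: the monthly plan 3/5 = 60.0%, the Basic plan 5/6 = 83.3% → the Basic plan
Referral: the monthly plan 15/120 = 12.5%, the Basic plan 26/94 = 27.7% → the Basic plan
Overall: the monthly plan 18/125 = 14.4%, the Basic plan 31/100 = 31.0% → the Basic plan

the Basic plan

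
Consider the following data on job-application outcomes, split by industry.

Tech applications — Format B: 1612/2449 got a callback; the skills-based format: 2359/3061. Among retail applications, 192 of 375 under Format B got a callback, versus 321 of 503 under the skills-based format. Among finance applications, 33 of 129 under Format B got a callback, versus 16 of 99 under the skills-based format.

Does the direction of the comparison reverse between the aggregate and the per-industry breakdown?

No

Tech: Format B 1612/2449 = 65.8%, the skills-based format 2359/3061 = 77.1% → the skills-based format
Retail: Format B 192/375 = 51.2%, the skills-based format 321/503 = 63.8% → the skills-based format
Finance: Format B 33/129 = 25.6%, the skills-based format 16/99 = 16.2% → Format B
Overall: Format B 1837/2953 = 62.2%, the skills-based format 2696/3663 = 73.6% → the skills-based format
Neither sweeps: Format B wins 1 of 3 groups, the skills-based format wins 2. The skills-based format wins overall but not every group — no Simpson reversal.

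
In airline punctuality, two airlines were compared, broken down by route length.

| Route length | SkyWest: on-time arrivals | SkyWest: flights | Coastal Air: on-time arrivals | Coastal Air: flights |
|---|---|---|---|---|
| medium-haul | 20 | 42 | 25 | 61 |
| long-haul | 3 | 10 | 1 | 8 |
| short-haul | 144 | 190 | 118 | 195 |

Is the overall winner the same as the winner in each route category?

Yes

Medium-haul: SkyWest 20/42 = 47.6%, Coastal Air 25/61 = 41.0% → SkyWest
Long-haul: SkyWest 3/10 = 30.0%, Coastal Air 1/8 = 12.5% → SkyWest
Short-haul: SkyWest 144/190 = 75.8%, Coastal Air 118/195 = 60.5% → SkyWest
Overall: SkyWest 167/242 = 69.0%, Coastal Air 144/264 = 54.5% → SkyWest
SkyWest wins overall and in every route group — no reversal.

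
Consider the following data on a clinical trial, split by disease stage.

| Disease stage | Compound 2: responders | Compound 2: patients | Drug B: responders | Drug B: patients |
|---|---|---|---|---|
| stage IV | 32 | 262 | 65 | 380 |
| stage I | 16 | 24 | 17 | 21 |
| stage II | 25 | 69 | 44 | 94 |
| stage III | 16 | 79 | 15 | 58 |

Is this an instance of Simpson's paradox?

No

Stage IV: Compound 2 32/262 = 12.2%, Drug B 65/380 = 17.1% → Drug B
Stage I: Compound 2 16/24 = 66.7%, Drug B 17/21 = 81.0% → Drug B
Stage II: Compound 2 25/69 = 36.2%, Drug B 44/94 = 46.8% → Drug B
Stage III: Compound 2 16/79 = 20.3%, Drug B 15/58 = 25.9% → Drug B
Overall: Compound 2 89/434 = 20.5%, Drug B 141/553 = 25.5% → Drug B
Drug B wins overall and in every disease group — no reversal.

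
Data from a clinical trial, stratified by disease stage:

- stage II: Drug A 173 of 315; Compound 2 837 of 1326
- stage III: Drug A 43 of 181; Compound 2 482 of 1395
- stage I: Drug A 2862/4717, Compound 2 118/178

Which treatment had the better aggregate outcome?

Stage II: Drug A 173/315 = 54.9%, Compound 2 837/1326 = 63.1% → Compound 2
Stage III: Drug A 43/181 = 23.8%, Compound 2 482/1395 = 34.6% → Compound 2
Stage I: Drug A 2862/4717 = 60.7%, Compound 2 118/178 = 66.3% → Compound 2
Overall: Drug A 3078/5213 = 59.0%, Compound 2 1437/2899 = 49.6% → Drug A
(Compound 2 wins every disease group but Drug A wins overall — Compound 2's patients skew toward the low-rate stage III group.)

Drug A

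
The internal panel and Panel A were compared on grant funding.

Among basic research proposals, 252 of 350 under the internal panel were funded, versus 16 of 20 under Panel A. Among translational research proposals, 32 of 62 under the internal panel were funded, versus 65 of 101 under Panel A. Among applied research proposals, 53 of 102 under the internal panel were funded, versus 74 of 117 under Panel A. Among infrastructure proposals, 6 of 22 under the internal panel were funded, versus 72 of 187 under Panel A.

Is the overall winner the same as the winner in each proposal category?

Basic research: the internal panel 252/350 = 72.0%, Panel A 16/20 = 80.0% → Panel A
Translational research: the internal panel 32/62 = 51.6%, Panel A 65/101 = 64.4% → Panel A
Applied research: the internal panel 53/102 = 52.0%, Panel A 74/117 = 63.2% → Panel A
Infrastructure: the internal panel 6/22 = 27.3%, Panel A 72/187 = 38.5% → Panel A
Overall: the internal panel 343/536 = 64.0%, Panel A 227/425 = 53.4% → the internal panel
Panel A wins each proposal group but the internal panel wins overall — the comparison reverses. Panel A's proposals skew toward infrastructure, which has a lower base rate.

No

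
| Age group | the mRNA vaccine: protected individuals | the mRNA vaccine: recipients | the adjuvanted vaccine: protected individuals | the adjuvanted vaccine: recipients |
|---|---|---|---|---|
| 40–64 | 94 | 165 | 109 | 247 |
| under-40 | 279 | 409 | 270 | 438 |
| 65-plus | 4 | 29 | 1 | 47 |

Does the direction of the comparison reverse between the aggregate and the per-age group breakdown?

40–64: the mRNA vaccine 94/165 = 57.0%, the adjuvanted vaccine 109/247 = 44.1% → the mRNA vaccine
Under-40: the mRNA vaccine 279/409 = 68.2%, the adjuvanted vaccine 270/438 = 61.6% → the mRNA vaccine
65-plus: the mRNA vaccine 4/29 = 13.8%, the adjuvanted vaccine 1/47 = 2.1% → the mRNA vaccine
Overall: the mRNA vaccine 377/603 = 62.5%, the adjuvanted vaccine 380/732 = 51.9% → the mRNA vaccine
The mRNA vaccine wins overall and in every age group — no reversal.

No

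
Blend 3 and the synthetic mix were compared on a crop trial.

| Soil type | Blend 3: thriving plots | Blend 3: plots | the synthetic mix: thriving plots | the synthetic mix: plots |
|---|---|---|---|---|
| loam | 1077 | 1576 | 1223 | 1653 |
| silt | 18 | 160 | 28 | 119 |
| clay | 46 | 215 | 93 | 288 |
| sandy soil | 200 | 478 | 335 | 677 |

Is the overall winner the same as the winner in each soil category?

Loam: Blend 3 1077/1576 = 68.3%, the synthetic mix 1223/1653 = 74.0% → the synthetic mix
Silt: Blend 3 18/160 = 11.2%, the synthetic mix 28/119 = 23.5% → the synthetic mix
Clay: Blend 3 46/215 = 21.4%, the synthetic mix 93/288 = 32.3% → the synthetic mix
Sandy soil: Blend 3 200/478 = 41.8%, the synthetic mix 335/677 = 49.5% → the synthetic mix
Overall: Blend 3 1341/2429 = 55.2%, the synthetic mix 1679/2737 = 61.3% → the synthetic mix
The synthetic mix wins overall and in every soil group — no reversal.

Yes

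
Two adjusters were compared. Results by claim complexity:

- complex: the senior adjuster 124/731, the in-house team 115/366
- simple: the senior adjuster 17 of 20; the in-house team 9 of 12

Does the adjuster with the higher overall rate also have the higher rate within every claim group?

Complex: the senior adjuster 124/731 = 17.0%, the in-house team 115/366 = 31.4% → the in-house team
Simple: the senior adjuster 17/20 = 85.0%, the in-house team 9/12 = 75.0% → the senior adjuster
Overall: the senior adjuster 141/751 = 18.8%, the in-house team 124/378 = 32.8% → the in-house team
Neither sweeps: the senior adjuster wins 1 of 2 groups, the in-house team wins 1. The in-house team wins overall but not every group — no Simpson reversal.

No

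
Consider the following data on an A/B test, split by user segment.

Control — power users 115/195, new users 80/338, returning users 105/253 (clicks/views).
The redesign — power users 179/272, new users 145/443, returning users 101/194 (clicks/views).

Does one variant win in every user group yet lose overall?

No

Power users: Control 115/195 = 59.0%, the redesign 179/272 = 65.8% → the redesign
New users: Control 80/338 = 23.7%, the redesign 145/443 = 32.7% → the redesign
Returning users: Control 105/253 = 41.5%, the redesign 101/194 = 52.1% → the redesign
Overall: Control 300/786 = 38.2%, the redesign 425/909 = 46.8% → the redesign
The redesign wins overall and in every user group — no reversal.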